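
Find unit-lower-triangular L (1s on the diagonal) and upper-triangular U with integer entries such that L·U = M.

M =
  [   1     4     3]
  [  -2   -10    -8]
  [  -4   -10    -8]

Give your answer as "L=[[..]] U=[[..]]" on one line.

  row1 -= -2·row0 → [0,-2,-2]
  row2 -= -4·row0 → [0,6,4]
  row2 -= -3·row1 → [0,0,-2]

L=[[1,0,0],[-2,1,0],[-4,-3,1]] U=[[1,4,3],[0,-2,-2],[0,0,-2]]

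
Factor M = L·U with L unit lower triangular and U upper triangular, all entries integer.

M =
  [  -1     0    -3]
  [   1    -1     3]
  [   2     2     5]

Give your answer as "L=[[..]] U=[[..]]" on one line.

L=[[1,0,0],[-1,1,0],[-2,-2,1]] U=[[-1,0,-3],[0,-1,0],[0,0,-1]]

  R1 -= -1·R0 → [0,-1,0]
  R2 -= -2·R0 → [0,2,-1]
  R2 -= -2·R1 → [0,0,-1]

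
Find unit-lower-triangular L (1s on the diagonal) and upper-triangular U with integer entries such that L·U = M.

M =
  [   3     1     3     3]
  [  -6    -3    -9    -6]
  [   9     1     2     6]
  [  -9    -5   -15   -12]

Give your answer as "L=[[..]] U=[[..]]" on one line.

  row1 -= -2·row0 → [0,-1,-3,0]
  row2 -= 3·row0 → [0,-2,-7,-3]
  row3 -= -3·row0 → [0,-2,-6,-3]
  row2 -= 2·row1 → [0,0,-1,-3]
  row3 -= 2·row1 → [0,0,0,-3]
  row3 -= 0·row2 → [0,0,0,-3]

L=[[1,0,0,0],[-2,1,0,0],[3,2,1,0],[-3,2,0,1]] U=[[3,1,3,3],[0,-1,-3,0],[0,0,-1,-3],[0,0,0,-3]]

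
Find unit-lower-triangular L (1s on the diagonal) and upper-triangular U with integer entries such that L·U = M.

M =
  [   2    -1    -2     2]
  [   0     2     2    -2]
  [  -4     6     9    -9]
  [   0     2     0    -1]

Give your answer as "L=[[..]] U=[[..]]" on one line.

L=[[1,0,0,0],[0,1,0,0],[-2,2,1,0],[0,1,-2,1]] U=[[2,-1,-2,2],[0,2,2,-2],[0,0,1,-1],[0,0,0,-1]]

  row1 -= 0·row0 → [0,2,2,-2]
  row2 -= -2·row0 → [0,4,5,-5]
  row3 -= 0·row0 → [0,2,0,-1]
  row2 -= 2·row1 → [0,0,1,-1]
  row3 -= 1·row1 → [0,0,-2,1]
  row3 -= -2·row2 → [0,0,0,-1]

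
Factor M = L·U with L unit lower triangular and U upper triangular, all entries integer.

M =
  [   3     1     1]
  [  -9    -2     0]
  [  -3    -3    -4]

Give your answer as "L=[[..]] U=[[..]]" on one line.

  r1 -= -3·r0 → [0,1,3]
  r2 -= -1·r0 → [0,-2,-3]
  r2 -= -2·r1 → [0,0,3]

L=[[1,0,0],[-3,1,0],[-1,-2,1]] U=[[3,1,1],[0,1,3],[0,0,3]]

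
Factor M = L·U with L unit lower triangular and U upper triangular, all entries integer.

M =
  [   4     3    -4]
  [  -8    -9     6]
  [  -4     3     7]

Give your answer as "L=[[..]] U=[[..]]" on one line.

  row1 -= -2·row0 → [0,-3,-2]
  row2 -= -1·row0 → [0,6,3]
  row2 -= -2·row1 → [0,0,-1]

L=[[1,0,0],[-2,1,0],[-1,-2,1]] U=[[4,3,-4],[0,-3,-2],[0,0,-1]]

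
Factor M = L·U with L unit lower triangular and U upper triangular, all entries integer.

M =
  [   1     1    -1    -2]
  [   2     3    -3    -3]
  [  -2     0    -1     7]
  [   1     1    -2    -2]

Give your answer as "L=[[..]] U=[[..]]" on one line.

  r1 -= 2·r0 → [0,1,-1,1]
  r2 -= -2·r0 → [0,2,-3,3]
  r3 -= 1·r0 → [0,0,-1,0]
  r2 -= 2·r1 → [0,0,-1,1]
  r3 -= 0·r1 → [0,0,-1,0]
  r3 -= 1·r2 → [0,0,0,-1]

L=[[1,0,0,0],[2,1,0,0],[-2,2,1,0],[1,0,1,1]] U=[[1,1,-1,-2],[0,1,-1,1],[0,0,-1,1],[0,0,0,-1]]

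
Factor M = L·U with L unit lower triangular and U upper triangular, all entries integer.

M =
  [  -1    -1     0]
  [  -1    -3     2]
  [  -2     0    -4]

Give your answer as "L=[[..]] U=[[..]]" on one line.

L=[[1,0,0],[1,1,0],[2,-1,1]] U=[[-1,-1,0],[0,-2,2],[0,0,-2]]

  r1 -= 1·r0 → [0,-2,2]
  r2 -= 2·r0 → [0,2,-4]
  r2 -= -1·r1 → [0,0,-2]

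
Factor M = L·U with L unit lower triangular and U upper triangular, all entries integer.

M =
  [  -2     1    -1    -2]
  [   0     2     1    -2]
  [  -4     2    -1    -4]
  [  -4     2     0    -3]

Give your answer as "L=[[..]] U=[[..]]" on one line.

L=[[1,0,0,0],[0,1,0,0],[2,0,1,0],[2,0,2,1]] U=[[-2,1,-1,-2],[0,2,1,-2],[0,0,1,0],[0,0,0,1]]

  R1 -= 0·R0 → [0,2,1,-2]
  R2 -= 2·R0 → [0,0,1,0]
  R3 -= 2·R0 → [0,0,2,1]
  R2 -= 0·R1 → [0,0,1,0]
  R3 -= 0·R1 → [0,0,2,1]
  R3 -= 2·R2 → [0,0,0,1]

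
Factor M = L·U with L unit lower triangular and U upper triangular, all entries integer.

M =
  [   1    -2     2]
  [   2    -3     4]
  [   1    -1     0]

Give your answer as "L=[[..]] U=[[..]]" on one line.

  row1 -= 2·row0 → [0,1,0]
  row2 -= 1·row0 → [0,1,-2]
  row2 -= 1·row1 → [0,0,-2]

L=[[1,0,0],[2,1,0],[1,1,1]] U=[[1,-2,2],[0,1,0],[0,0,-2]]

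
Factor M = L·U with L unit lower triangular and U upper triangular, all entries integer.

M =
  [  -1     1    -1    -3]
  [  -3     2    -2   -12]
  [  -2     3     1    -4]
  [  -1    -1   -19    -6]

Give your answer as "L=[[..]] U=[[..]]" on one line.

L=[[1,0,0,0],[3,1,0,0],[2,-1,1,0],[1,2,-5,1]] U=[[-1,1,-1,-3],[0,-1,1,-3],[0,0,4,-1],[0,0,0,-2]]

  r1 -= 3·r0 → [0,-1,1,-3]
  r2 -= 2·r0 → [0,1,3,2]
  r3 -= 1·r0 → [0,-2,-18,-3]
  r2 -= -1·r1 → [0,0,4,-1]
  r3 -= 2·r1 → [0,0,-20,3]
  r3 -= -5·r2 → [0,0,0,-2]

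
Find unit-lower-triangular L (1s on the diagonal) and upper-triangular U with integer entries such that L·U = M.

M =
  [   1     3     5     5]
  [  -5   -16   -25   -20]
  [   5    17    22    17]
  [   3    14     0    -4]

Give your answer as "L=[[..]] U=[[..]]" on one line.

  r1 -= -5·r0 → [0,-1,0,5]
  r2 -= 5·r0 → [0,2,-3,-8]
  r3 -= 3·r0 → [0,5,-15,-19]
  r2 -= -2·r1 → [0,0,-3,2]
  r3 -= -5·r1 → [0,0,-15,6]
  r3 -= 5·r2 → [0,0,0,-4]

L=[[1,0,0,0],[-5,1,0,0],[5,-2,1,0],[3,-5,5,1]] U=[[1,3,5,5],[0,-1,0,5],[0,0,-3,2],[0,0,0,-4]]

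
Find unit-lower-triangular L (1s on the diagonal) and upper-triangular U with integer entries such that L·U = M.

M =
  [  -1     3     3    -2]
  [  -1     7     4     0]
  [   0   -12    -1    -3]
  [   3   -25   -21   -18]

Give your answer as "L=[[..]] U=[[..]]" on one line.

  R1 -= 1·R0 → [0,4,1,2]
  R2 -= 0·R0 → [0,-12,-1,-3]
  R3 -= -3·R0 → [0,-16,-12,-24]
  R2 -= -3·R1 → [0,0,2,3]
  R3 -= -4·R1 → [0,0,-8,-16]
  R3 -= -4·R2 → [0,0,0,-4]

L=[[1,0,0,0],[1,1,0,0],[0,-3,1,0],[-3,-4,-4,1]] U=[[-1,3,3,-2],[0,4,1,2],[0,0,2,3],[0,0,0,-4]]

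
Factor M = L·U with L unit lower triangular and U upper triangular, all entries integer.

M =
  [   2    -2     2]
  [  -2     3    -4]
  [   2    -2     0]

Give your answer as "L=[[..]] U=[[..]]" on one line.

L=[[1,0,0],[-1,1,0],[1,0,1]] U=[[2,-2,2],[0,1,-2],[0,0,-2]]

  r1 -= -1·r0 → [0,1,-2]
  r2 -= 1·r0 → [0,0,-2]
  r2 -= 0·r1 → [0,0,-2]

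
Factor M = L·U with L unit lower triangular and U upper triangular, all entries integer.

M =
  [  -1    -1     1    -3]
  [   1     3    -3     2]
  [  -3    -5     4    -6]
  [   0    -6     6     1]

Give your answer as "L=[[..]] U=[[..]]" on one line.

L=[[1,0,0,0],[-1,1,0,0],[3,-1,1,0],[0,-3,0,1]] U=[[-1,-1,1,-3],[0,2,-2,-1],[0,0,-1,2],[0,0,0,-2]]

  row1 -= -1·row0 → [0,2,-2,-1]
  row2 -= 3·row0 → [0,-2,1,3]
  row3 -= 0·row0 → [0,-6,6,1]
  row2 -= -1·row1 → [0,0,-1,2]
  row3 -= -3·row1 → [0,0,0,-2]
  row3 -= 0·row2 → [0,0,0,-2]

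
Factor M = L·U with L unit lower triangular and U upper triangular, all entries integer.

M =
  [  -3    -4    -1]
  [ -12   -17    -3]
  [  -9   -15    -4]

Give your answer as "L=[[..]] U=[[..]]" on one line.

  r1 -= 4·r0 → [0,-1,1]
  r2 -= 3·r0 → [0,-3,-1]
  r2 -= 3·r1 → [0,0,-4]

L=[[1,0,0],[4,1,0],[3,3,1]] U=[[-3,-4,-1],[0,-1,1],[0,0,-4]]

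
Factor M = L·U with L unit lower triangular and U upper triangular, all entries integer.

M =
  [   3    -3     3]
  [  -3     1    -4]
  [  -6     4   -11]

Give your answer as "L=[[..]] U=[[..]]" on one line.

L=[[1,0,0],[-1,1,0],[-2,1,1]] U=[[3,-3,3],[0,-2,-1],[0,0,-4]]

  r1 -= -1·r0 → [0,-2,-1]
  r2 -= -2·r0 → [0,-2,-5]
  r2 -= 1·r1 → [0,0,-4]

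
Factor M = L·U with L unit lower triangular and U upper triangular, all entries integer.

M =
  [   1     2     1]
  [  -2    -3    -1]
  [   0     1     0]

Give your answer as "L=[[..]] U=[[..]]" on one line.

L=[[1,0,0],[-2,1,0],[0,1,1]] U=[[1,2,1],[0,1,1],[0,0,-1]]

  row1 -= -2·row0 → [0,1,1]
  row2 -= 0·row0 → [0,1,0]
  row2 -= 1·row1 → [0,0,-1]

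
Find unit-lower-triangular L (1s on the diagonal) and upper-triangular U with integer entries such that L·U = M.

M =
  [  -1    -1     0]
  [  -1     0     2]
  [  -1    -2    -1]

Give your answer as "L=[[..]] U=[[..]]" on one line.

L=[[1,0,0],[1,1,0],[1,-1,1]] U=[[-1,-1,0],[0,1,2],[0,0,1]]

  r1 -= 1·r0 → [0,1,2]
  r2 -= 1·r0 → [0,-1,-1]
  r2 -= -1·r1 → [0,0,1]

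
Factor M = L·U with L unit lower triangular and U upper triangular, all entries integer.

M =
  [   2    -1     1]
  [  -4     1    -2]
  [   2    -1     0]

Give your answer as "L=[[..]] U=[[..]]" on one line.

  r1 -= -2·r0 → [0,-1,0]
  r2 -= 1·r0 → [0,0,-1]
  r2 -= 0·r1 → [0,0,-1]

L=[[1,0,0],[-2,1,0],[1,0,1]] U=[[2,-1,1],[0,-1,0],[0,0,-1]]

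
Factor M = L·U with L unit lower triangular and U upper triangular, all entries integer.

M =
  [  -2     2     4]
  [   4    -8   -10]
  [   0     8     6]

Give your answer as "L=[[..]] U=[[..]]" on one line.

L=[[1,0,0],[-2,1,0],[0,-2,1]] U=[[-2,2,4],[0,-4,-2],[0,0,2]]

  row1 -= -2·row0 → [0,-4,-2]
  row2 -= 0·row0 → [0,8,6]
  row2 -= -2·row1 → [0,0,2]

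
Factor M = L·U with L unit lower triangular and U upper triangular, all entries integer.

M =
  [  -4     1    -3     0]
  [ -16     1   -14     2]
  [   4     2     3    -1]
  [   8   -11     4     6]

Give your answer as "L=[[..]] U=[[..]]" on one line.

  R1 -= 4·R0 → [0,-3,-2,2]
  R2 -= -1·R0 → [0,3,0,-1]
  R3 -= -2·R0 → [0,-9,-2,6]
  R2 -= -1·R1 → [0,0,-2,1]
  R3 -= 3·R1 → [0,0,4,0]
  R3 -= -2·R2 → [0,0,0,2]

L=[[1,0,0,0],[4,1,0,0],[-1,-1,1,0],[-2,3,-2,1]] U=[[-4,1,-3,0],[0,-3,-2,2],[0,0,-2,1],[0,0,0,2]]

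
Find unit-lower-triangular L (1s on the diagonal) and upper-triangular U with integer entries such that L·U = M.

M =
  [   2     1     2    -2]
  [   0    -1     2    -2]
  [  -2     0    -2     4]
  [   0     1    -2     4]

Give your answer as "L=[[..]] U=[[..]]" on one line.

L=[[1,0,0,0],[0,1,0,0],[-1,-1,1,0],[0,-1,0,1]] U=[[2,1,2,-2],[0,-1,2,-2],[0,0,2,0],[0,0,0,2]]

  r1 -= 0·r0 → [0,-1,2,-2]
  r2 -= -1·r0 → [0,1,0,2]
  r3 -= 0·r0 → [0,1,-2,4]
  r2 -= -1·r1 → [0,0,2,0]
  r3 -= -1·r1 → [0,0,0,2]
  r3 -= 0·r2 → [0,0,0,2]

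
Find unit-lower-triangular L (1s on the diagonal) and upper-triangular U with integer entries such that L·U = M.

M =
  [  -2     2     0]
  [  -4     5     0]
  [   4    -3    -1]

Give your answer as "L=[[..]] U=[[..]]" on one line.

L=[[1,0,0],[2,1,0],[-2,1,1]] U=[[-2,2,0],[0,1,0],[0,0,-1]]

  row1 -= 2·row0 → [0,1,0]
  row2 -= -2·row0 → [0,1,-1]
  row2 -= 1·row1 → [0,0,-1]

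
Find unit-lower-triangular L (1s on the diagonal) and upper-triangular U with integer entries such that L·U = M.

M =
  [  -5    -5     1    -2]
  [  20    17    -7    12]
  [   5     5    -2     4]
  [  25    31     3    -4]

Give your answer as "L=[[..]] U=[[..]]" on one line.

L=[[1,0,0,0],[-4,1,0,0],[-1,0,1,0],[-5,-2,-2,1]] U=[[-5,-5,1,-2],[0,-3,-3,4],[0,0,-1,2],[0,0,0,-2]]

  row1 -= -4·row0 → [0,-3,-3,4]
  row2 -= -1·row0 → [0,0,-1,2]
  row3 -= -5·row0 → [0,6,8,-14]
  row2 -= 0·row1 → [0,0,-1,2]
  row3 -= -2·row1 → [0,0,2,-6]
  row3 -= -2·row2 → [0,0,0,-2]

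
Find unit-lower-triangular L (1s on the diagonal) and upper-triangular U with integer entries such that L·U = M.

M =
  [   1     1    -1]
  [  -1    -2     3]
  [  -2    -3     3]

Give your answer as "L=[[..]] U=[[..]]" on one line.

  R1 -= -1·R0 → [0,-1,2]
  R2 -= -2·R0 → [0,-1,1]
  R2 -= 1·R1 → [0,0,-1]

L=[[1,0,0],[-1,1,0],[-2,1,1]] U=[[1,1,-1],[0,-1,2],[0,0,-1]]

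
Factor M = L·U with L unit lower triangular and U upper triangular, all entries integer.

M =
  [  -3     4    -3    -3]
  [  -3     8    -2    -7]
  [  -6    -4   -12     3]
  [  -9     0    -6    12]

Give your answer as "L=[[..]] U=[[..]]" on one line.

L=[[1,0,0,0],[1,1,0,0],[2,-3,1,0],[3,-3,-2,1]] U=[[-3,4,-3,-3],[0,4,1,-4],[0,0,-3,-3],[0,0,0,3]]

  r1 -= 1·r0 → [0,4,1,-4]
  r2 -= 2·r0 → [0,-12,-6,9]
  r3 -= 3·r0 → [0,-12,3,21]
  r2 -= -3·r1 → [0,0,-3,-3]
  r3 -= -3·r1 → [0,0,6,9]
  r3 -= -2·r2 → [0,0,0,3]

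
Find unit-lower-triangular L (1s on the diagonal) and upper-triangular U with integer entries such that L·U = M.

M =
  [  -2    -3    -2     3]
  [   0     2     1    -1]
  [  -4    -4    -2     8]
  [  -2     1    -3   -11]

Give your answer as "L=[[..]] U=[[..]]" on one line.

L=[[1,0,0,0],[0,1,0,0],[2,1,1,0],[1,2,-3,1]] U=[[-2,-3,-2,3],[0,2,1,-1],[0,0,1,3],[0,0,0,-3]]

  R1 -= 0·R0 → [0,2,1,-1]
  R2 -= 2·R0 → [0,2,2,2]
  R3 -= 1·R0 → [0,4,-1,-14]
  R2 -= 1·R1 → [0,0,1,3]
  R3 -= 2·R1 → [0,0,-3,-12]
  R3 -= -3·R2 → [0,0,0,-3]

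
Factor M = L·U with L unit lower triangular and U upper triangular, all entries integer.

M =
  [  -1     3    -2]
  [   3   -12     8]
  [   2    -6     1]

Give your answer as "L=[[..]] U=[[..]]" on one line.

L=[[1,0,0],[-3,1,0],[-2,0,1]] U=[[-1,3,-2],[0,-3,2],[0,0,-3]]

  r1 -= -3·r0 → [0,-3,2]
  r2 -= -2·r0 → [0,0,-3]
  r2 -= 0·r1 → [0,0,-3]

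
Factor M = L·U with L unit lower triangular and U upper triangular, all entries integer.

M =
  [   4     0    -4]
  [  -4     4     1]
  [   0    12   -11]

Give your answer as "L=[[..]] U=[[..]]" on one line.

  r1 -= -1·r0 → [0,4,-3]
  r2 -= 0·r0 → [0,12,-11]
  r2 -= 3·r1 → [0,0,-2]

L=[[1,0,0],[-1,1,0],[0,3,1]] U=[[4,0,-4],[0,4,-3],[0,0,-2]]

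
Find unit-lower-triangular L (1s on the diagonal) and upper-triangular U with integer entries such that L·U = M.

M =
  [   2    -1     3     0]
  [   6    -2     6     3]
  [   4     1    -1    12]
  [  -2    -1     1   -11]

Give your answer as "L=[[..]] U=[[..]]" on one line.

L=[[1,0,0,0],[3,1,0,0],[2,3,1,0],[-1,-2,-1,1]] U=[[2,-1,3,0],[0,1,-3,3],[0,0,2,3],[0,0,0,-2]]

  r1 -= 3·r0 → [0,1,-3,3]
  r2 -= 2·r0 → [0,3,-7,12]
  r3 -= -1·r0 → [0,-2,4,-11]
  r2 -= 3·r1 → [0,0,2,3]
  r3 -= -2·r1 → [0,0,-2,-5]
  r3 -= -1·r2 → [0,0,0,-2]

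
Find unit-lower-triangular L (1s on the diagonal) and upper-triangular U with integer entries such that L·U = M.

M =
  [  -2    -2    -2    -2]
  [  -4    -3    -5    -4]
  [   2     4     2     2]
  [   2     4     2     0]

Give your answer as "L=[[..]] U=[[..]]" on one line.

  r1 -= 2·r0 → [0,1,-1,0]
  r2 -= -1·r0 → [0,2,0,0]
  r3 -= -1·r0 → [0,2,0,-2]
  r2 -= 2·r1 → [0,0,2,0]
  r3 -= 2·r1 → [0,0,2,-2]
  r3 -= 1·r2 → [0,0,0,-2]

L=[[1,0,0,0],[2,1,0,0],[-1,2,1,0],[-1,2,1,1]] U=[[-2,-2,-2,-2],[0,1,-1,0],[0,0,2,0],[0,0,0,-2]]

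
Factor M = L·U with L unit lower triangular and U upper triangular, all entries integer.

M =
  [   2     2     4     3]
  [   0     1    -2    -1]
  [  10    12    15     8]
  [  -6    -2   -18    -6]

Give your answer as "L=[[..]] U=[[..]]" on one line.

L=[[1,0,0,0],[0,1,0,0],[5,2,1,0],[-3,4,-2,1]] U=[[2,2,4,3],[0,1,-2,-1],[0,0,-1,-5],[0,0,0,-3]]

  R1 -= 0·R0 → [0,1,-2,-1]
  R2 -= 5·R0 → [0,2,-5,-7]
  R3 -= -3·R0 → [0,4,-6,3]
  R2 -= 2·R1 → [0,0,-1,-5]
  R3 -= 4·R1 → [0,0,2,7]
  R3 -= -2·R2 → [0,0,0,-3]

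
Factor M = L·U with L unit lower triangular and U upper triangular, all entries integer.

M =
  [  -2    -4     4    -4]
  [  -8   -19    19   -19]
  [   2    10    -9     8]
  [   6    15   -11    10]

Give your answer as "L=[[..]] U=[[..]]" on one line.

L=[[1,0,0,0],[4,1,0,0],[-1,-2,1,0],[-3,-1,4,1]] U=[[-2,-4,4,-4],[0,-3,3,-3],[0,0,1,-2],[0,0,0,3]]

  R1 -= 4·R0 → [0,-3,3,-3]
  R2 -= -1·R0 → [0,6,-5,4]
  R3 -= -3·R0 → [0,3,1,-2]
  R2 -= -2·R1 → [0,0,1,-2]
  R3 -= -1·R1 → [0,0,4,-5]
  R3 -= 4·R2 → [0,0,0,3]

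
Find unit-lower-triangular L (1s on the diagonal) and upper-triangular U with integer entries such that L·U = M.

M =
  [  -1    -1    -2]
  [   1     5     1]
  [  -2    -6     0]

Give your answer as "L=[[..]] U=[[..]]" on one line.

L=[[1,0,0],[-1,1,0],[2,-1,1]] U=[[-1,-1,-2],[0,4,-1],[0,0,3]]

  R1 -= -1·R0 → [0,4,-1]
  R2 -= 2·R0 → [0,-4,4]
  R2 -= -1·R1 → [0,0,3]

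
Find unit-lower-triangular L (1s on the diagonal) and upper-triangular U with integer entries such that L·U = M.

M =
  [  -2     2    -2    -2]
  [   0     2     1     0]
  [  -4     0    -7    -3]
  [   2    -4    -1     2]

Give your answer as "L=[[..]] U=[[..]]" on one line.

  r1 -= 0·r0 → [0,2,1,0]
  r2 -= 2·r0 → [0,-4,-3,1]
  r3 -= -1·r0 → [0,-2,-3,0]
  r2 -= -2·r1 → [0,0,-1,1]
  r3 -= -1·r1 → [0,0,-2,0]
  r3 -= 2·r2 → [0,0,0,-2]

L=[[1,0,0,0],[0,1,0,0],[2,-2,1,0],[-1,-1,2,1]] U=[[-2,2,-2,-2],[0,2,1,0],[0,0,-1,1],[0,0,0,-2]]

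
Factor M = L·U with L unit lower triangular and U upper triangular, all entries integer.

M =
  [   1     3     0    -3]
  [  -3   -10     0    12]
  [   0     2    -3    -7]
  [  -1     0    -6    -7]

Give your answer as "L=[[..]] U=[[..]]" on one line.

L=[[1,0,0,0],[-3,1,0,0],[0,-2,1,0],[-1,-3,2,1]] U=[[1,3,0,-3],[0,-1,0,3],[0,0,-3,-1],[0,0,0,1]]

  R1 -= -3·R0 → [0,-1,0,3]
  R2 -= 0·R0 → [0,2,-3,-7]
  R3 -= -1·R0 → [0,3,-6,-10]
  R2 -= -2·R1 → [0,0,-3,-1]
  R3 -= -3·R1 → [0,0,-6,-1]
  R3 -= 2·R2 → [0,0,0,1]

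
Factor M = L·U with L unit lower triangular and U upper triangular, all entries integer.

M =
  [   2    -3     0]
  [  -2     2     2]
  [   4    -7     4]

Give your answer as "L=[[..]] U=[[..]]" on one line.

L=[[1,0,0],[-1,1,0],[2,1,1]] U=[[2,-3,0],[0,-1,2],[0,0,2]]

  row1 -= -1·row0 → [0,-1,2]
  row2 -= 2·row0 → [0,-1,4]
  row2 -= 1·row1 → [0,0,2]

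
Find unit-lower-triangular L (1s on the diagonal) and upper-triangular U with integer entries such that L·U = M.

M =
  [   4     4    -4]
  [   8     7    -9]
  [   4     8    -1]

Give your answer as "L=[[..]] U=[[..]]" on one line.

L=[[1,0,0],[2,1,0],[1,-4,1]] U=[[4,4,-4],[0,-1,-1],[0,0,-1]]

  row1 -= 2·row0 → [0,-1,-1]
  row2 -= 1·row0 → [0,4,3]
  row2 -= -4·row1 → [0,0,-1]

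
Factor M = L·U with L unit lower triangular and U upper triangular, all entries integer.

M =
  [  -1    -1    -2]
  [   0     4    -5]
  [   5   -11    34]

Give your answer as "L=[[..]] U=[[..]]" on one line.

L=[[1,0,0],[0,1,0],[-5,-4,1]] U=[[-1,-1,-2],[0,4,-5],[0,0,4]]

  r1 -= 0·r0 → [0,4,-5]
  r2 -= -5·r0 → [0,-16,24]
  r2 -= -4·r1 → [0,0,4]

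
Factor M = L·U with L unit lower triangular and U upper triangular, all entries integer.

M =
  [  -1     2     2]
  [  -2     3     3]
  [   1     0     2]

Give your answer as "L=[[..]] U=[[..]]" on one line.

L=[[1,0,0],[2,1,0],[-1,-2,1]] U=[[-1,2,2],[0,-1,-1],[0,0,2]]

  row1 -= 2·row0 → [0,-1,-1]
  row2 -= -1·row0 → [0,2,4]
  row2 -= -2·row1 → [0,0,2]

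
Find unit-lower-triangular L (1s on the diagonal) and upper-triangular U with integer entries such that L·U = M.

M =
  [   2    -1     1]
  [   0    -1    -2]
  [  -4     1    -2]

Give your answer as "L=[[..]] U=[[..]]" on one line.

L=[[1,0,0],[0,1,0],[-2,1,1]] U=[[2,-1,1],[0,-1,-2],[0,0,2]]

  r1 -= 0·r0 → [0,-1,-2]
  r2 -= -2·r0 → [0,-1,0]
  r2 -= 1·r1 → [0,0,2]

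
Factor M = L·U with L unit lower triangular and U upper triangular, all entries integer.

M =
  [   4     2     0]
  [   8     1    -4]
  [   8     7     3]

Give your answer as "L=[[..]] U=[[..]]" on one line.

  R1 -= 2·R0 → [0,-3,-4]
  R2 -= 2·R0 → [0,3,3]
  R2 -= -1·R1 → [0,0,-1]

L=[[1,0,0],[2,1,0],[2,-1,1]] U=[[4,2,0],[0,-3,-4],[0,0,-1]]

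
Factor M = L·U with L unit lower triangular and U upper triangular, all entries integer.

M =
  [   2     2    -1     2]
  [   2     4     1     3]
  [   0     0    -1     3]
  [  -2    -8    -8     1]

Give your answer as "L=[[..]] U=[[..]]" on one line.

  r1 -= 1·r0 → [0,2,2,1]
  r2 -= 0·r0 → [0,0,-1,3]
  r3 -= -1·r0 → [0,-6,-9,3]
  r2 -= 0·r1 → [0,0,-1,3]
  r3 -= -3·r1 → [0,0,-3,6]
  r3 -= 3·r2 → [0,0,0,-3]

L=[[1,0,0,0],[1,1,0,0],[0,0,1,0],[-1,-3,3,1]] U=[[2,2,-1,2],[0,2,2,1],[0,0,-1,3],[0,0,0,-3]]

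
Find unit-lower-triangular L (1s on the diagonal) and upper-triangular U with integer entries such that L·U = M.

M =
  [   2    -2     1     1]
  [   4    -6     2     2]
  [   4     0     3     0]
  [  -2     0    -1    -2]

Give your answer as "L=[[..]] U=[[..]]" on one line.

L=[[1,0,0,0],[2,1,0,0],[2,-2,1,0],[-1,1,0,1]] U=[[2,-2,1,1],[0,-2,0,0],[0,0,1,-2],[0,0,0,-1]]

  R1 -= 2·R0 → [0,-2,0,0]
  R2 -= 2·R0 → [0,4,1,-2]
  R3 -= -1·R0 → [0,-2,0,-1]
  R2 -= -2·R1 → [0,0,1,-2]
  R3 -= 1·R1 → [0,0,0,-1]
  R3 -= 0·R2 → [0,0,0,-1]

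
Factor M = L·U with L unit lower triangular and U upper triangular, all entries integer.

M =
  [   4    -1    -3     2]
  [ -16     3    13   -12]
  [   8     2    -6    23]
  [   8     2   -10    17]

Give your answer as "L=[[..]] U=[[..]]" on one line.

L=[[1,0,0,0],[-4,1,0,0],[2,-4,1,0],[2,-4,0,1]] U=[[4,-1,-3,2],[0,-1,1,-4],[0,0,4,3],[0,0,0,-3]]

  R1 -= -4·R0 → [0,-1,1,-4]
  R2 -= 2·R0 → [0,4,0,19]
  R3 -= 2·R0 → [0,4,-4,13]
  R2 -= -4·R1 → [0,0,4,3]
  R3 -= -4·R1 → [0,0,0,-3]
  R3 -= 0·R2 → [0,0,0,-3]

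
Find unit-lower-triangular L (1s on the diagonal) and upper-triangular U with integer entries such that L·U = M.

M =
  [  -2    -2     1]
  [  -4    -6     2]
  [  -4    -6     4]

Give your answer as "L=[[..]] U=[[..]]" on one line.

L=[[1,0,0],[2,1,0],[2,1,1]] U=[[-2,-2,1],[0,-2,0],[0,0,2]]

  R1 -= 2·R0 → [0,-2,0]
  R2 -= 2·R0 → [0,-2,2]
  R2 -= 1·R1 → [0,0,2]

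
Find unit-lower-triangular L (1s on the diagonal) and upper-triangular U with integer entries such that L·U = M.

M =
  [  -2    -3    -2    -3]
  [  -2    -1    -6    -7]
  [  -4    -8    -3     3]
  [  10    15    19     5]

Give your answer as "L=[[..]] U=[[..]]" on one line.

  r1 -= 1·r0 → [0,2,-4,-4]
  r2 -= 2·r0 → [0,-2,1,9]
  r3 -= -5·r0 → [0,0,9,-10]
  r2 -= -1·r1 → [0,0,-3,5]
  r3 -= 0·r1 → [0,0,9,-10]
  r3 -= -3·r2 → [0,0,0,5]

L=[[1,0,0,0],[1,1,0,0],[2,-1,1,0],[-5,0,-3,1]] U=[[-2,-3,-2,-3],[0,2,-4,-4],[0,0,-3,5],[0,0,0,5]]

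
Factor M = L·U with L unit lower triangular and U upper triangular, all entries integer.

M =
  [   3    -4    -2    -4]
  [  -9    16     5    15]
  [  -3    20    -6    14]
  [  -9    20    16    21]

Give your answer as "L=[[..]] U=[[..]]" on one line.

  row1 -= -3·row0 → [0,4,-1,3]
  row2 -= -1·row0 → [0,16,-8,10]
  row3 -= -3·row0 → [0,8,10,9]
  row2 -= 4·row1 → [0,0,-4,-2]
  row3 -= 2·row1 → [0,0,12,3]
  row3 -= -3·row2 → [0,0,0,-3]

L=[[1,0,0,0],[-3,1,0,0],[-1,4,1,0],[-3,2,-3,1]] U=[[3,-4,-2,-4],[0,4,-1,3],[0,0,-4,-2],[0,0,0,-3]]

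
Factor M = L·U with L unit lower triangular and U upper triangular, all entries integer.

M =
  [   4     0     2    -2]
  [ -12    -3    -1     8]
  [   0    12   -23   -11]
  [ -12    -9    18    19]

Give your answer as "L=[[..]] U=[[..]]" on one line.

L=[[1,0,0,0],[-3,1,0,0],[0,-4,1,0],[-3,3,-3,1]] U=[[4,0,2,-2],[0,-3,5,2],[0,0,-3,-3],[0,0,0,-2]]

  R1 -= -3·R0 → [0,-3,5,2]
  R2 -= 0·R0 → [0,12,-23,-11]
  R3 -= -3·R0 → [0,-9,24,13]
  R2 -= -4·R1 → [0,0,-3,-3]
  R3 -= 3·R1 → [0,0,9,7]
  R3 -= -3·R2 → [0,0,0,-2]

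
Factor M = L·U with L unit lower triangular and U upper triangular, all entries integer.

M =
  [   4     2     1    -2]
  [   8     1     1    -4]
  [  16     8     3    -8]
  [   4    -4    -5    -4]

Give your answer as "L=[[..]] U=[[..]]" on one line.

  R1 -= 2·R0 → [0,-3,-1,0]
  R2 -= 4·R0 → [0,0,-1,0]
  R3 -= 1·R0 → [0,-6,-6,-2]
  R2 -= 0·R1 → [0,0,-1,0]
  R3 -= 2·R1 → [0,0,-4,-2]
  R3 -= 4·R2 → [0,0,0,-2]

L=[[1,0,0,0],[2,1,0,0],[4,0,1,0],[1,2,4,1]] U=[[4,2,1,-2],[0,-3,-1,0],[0,0,-1,0],[0,0,0,-2]]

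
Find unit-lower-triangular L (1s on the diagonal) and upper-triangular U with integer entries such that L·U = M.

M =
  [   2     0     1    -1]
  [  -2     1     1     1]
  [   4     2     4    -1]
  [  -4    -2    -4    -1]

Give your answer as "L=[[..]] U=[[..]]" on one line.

L=[[1,0,0,0],[-1,1,0,0],[2,2,1,0],[-2,-2,-1,1]] U=[[2,0,1,-1],[0,1,2,0],[0,0,-2,1],[0,0,0,-2]]

  r1 -= -1·r0 → [0,1,2,0]
  r2 -= 2·r0 → [0,2,2,1]
  r3 -= -2·r0 → [0,-2,-2,-3]
  r2 -= 2·r1 → [0,0,-2,1]
  r3 -= -2·r1 → [0,0,2,-3]
  r3 -= -1·r2 → [0,0,0,-2]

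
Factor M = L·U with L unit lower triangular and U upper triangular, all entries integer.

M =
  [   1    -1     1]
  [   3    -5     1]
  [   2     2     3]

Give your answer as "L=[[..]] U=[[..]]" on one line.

  r1 -= 3·r0 → [0,-2,-2]
  r2 -= 2·r0 → [0,4,1]
  r2 -= -2·r1 → [0,0,-3]

L=[[1,0,0],[3,1,0],[2,-2,1]] U=[[1,-1,1],[0,-2,-2],[0,0,-3]]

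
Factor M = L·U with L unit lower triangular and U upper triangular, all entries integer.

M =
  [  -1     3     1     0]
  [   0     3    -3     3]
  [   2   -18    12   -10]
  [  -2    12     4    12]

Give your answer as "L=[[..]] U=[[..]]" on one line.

  R1 -= 0·R0 → [0,3,-3,3]
  R2 -= -2·R0 → [0,-12,14,-10]
  R3 -= 2·R0 → [0,6,2,12]
  R2 -= -4·R1 → [0,0,2,2]
  R3 -= 2·R1 → [0,0,8,6]
  R3 -= 4·R2 → [0,0,0,-2]

L=[[1,0,0,0],[0,1,0,0],[-2,-4,1,0],[2,2,4,1]] U=[[-1,3,1,0],[0,3,-3,3],[0,0,2,2],[0,0,0,-2]]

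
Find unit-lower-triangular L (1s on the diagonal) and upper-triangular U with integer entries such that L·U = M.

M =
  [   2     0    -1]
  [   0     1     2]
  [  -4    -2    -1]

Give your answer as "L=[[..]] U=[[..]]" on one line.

L=[[1,0,0],[0,1,0],[-2,-2,1]] U=[[2,0,-1],[0,1,2],[0,0,1]]

  r1 -= 0·r0 → [0,1,2]
  r2 -= -2·r0 → [0,-2,-3]
  r2 -= -2·r1 → [0,0,1]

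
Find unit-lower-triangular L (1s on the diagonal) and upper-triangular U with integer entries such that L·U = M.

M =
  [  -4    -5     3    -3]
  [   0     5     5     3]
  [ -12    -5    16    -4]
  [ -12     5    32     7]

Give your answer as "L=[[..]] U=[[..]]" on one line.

L=[[1,0,0,0],[0,1,0,0],[3,2,1,0],[3,4,-1,1]] U=[[-4,-5,3,-3],[0,5,5,3],[0,0,-3,-1],[0,0,0,3]]

  R1 -= 0·R0 → [0,5,5,3]
  R2 -= 3·R0 → [0,10,7,5]
  R3 -= 3·R0 → [0,20,23,16]
  R2 -= 2·R1 → [0,0,-3,-1]
  R3 -= 4·R1 → [0,0,3,4]
  R3 -= -1·R2 → [0,0,0,3]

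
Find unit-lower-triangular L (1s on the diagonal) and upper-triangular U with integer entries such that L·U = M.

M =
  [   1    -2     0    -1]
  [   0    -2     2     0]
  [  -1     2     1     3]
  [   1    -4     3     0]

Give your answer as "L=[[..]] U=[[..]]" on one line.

  R1 -= 0·R0 → [0,-2,2,0]
  R2 -= -1·R0 → [0,0,1,2]
  R3 -= 1·R0 → [0,-2,3,1]
  R2 -= 0·R1 → [0,0,1,2]
  R3 -= 1·R1 → [0,0,1,1]
  R3 -= 1·R2 → [0,0,0,-1]

L=[[1,0,0,0],[0,1,0,0],[-1,0,1,0],[1,1,1,1]] U=[[1,-2,0,-1],[0,-2,2,0],[0,0,1,2],[0,0,0,-1]]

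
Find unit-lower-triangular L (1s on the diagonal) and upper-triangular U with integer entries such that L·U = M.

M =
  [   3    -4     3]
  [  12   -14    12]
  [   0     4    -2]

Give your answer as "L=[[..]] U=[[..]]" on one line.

L=[[1,0,0],[4,1,0],[0,2,1]] U=[[3,-4,3],[0,2,0],[0,0,-2]]

  r1 -= 4·r0 → [0,2,0]
  r2 -= 0·r0 → [0,4,-2]
  r2 -= 2·r1 → [0,0,-2]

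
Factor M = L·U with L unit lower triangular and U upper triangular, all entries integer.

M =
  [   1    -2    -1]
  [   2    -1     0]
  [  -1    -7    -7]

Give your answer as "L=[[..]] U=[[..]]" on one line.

  r1 -= 2·r0 → [0,3,2]
  r2 -= -1·r0 → [0,-9,-8]
  r2 -= -3·r1 → [0,0,-2]

L=[[1,0,0],[2,1,0],[-1,-3,1]] U=[[1,-2,-1],[0,3,2],[0,0,-2]]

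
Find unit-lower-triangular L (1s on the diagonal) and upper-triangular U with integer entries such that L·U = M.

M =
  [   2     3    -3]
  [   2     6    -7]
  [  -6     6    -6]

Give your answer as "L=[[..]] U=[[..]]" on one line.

  r1 -= 1·r0 → [0,3,-4]
  r2 -= -3·r0 → [0,15,-15]
  r2 -= 5·r1 → [0,0,5]

L=[[1,0,0],[1,1,0],[-3,5,1]] U=[[2,3,-3],[0,3,-4],[0,0,5]]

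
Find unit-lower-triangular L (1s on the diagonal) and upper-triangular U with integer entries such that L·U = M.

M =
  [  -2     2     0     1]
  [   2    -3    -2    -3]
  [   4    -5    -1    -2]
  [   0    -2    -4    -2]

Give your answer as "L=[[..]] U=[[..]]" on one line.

L=[[1,0,0,0],[-1,1,0,0],[-2,1,1,0],[0,2,0,1]] U=[[-2,2,0,1],[0,-1,-2,-2],[0,0,1,2],[0,0,0,2]]

  row1 -= -1·row0 → [0,-1,-2,-2]
  row2 -= -2·row0 → [0,-1,-1,0]
  row3 -= 0·row0 → [0,-2,-4,-2]
  row2 -= 1·row1 → [0,0,1,2]
  row3 -= 2·row1 → [0,0,0,2]
  row3 -= 0·row2 → [0,0,0,2]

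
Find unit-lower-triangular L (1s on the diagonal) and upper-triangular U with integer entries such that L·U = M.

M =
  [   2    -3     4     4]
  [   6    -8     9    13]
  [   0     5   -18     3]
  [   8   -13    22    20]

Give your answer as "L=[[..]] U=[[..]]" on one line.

L=[[1,0,0,0],[3,1,0,0],[0,5,1,0],[4,-1,-1,1]] U=[[2,-3,4,4],[0,1,-3,1],[0,0,-3,-2],[0,0,0,3]]

  R1 -= 3·R0 → [0,1,-3,1]
  R2 -= 0·R0 → [0,5,-18,3]
  R3 -= 4·R0 → [0,-1,6,4]
  R2 -= 5·R1 → [0,0,-3,-2]
  R3 -= -1·R1 → [0,0,3,5]
  R3 -= -1·R2 → [0,0,0,3]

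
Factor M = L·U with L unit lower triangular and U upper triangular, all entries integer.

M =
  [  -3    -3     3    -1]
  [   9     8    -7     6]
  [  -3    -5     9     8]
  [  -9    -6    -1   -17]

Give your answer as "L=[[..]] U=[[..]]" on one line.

  R1 -= -3·R0 → [0,-1,2,3]
  R2 -= 1·R0 → [0,-2,6,9]
  R3 -= 3·R0 → [0,3,-10,-14]
  R2 -= 2·R1 → [0,0,2,3]
  R3 -= -3·R1 → [0,0,-4,-5]
  R3 -= -2·R2 → [0,0,0,1]

L=[[1,0,0,0],[-3,1,0,0],[1,2,1,0],[3,-3,-2,1]] U=[[-3,-3,3,-1],[0,-1,2,3],[0,0,2,3],[0,0,0,1]]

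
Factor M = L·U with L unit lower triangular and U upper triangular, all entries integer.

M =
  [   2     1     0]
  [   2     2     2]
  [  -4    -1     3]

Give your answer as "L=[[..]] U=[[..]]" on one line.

L=[[1,0,0],[1,1,0],[-2,1,1]] U=[[2,1,0],[0,1,2],[0,0,1]]

  R1 -= 1·R0 → [0,1,2]
  R2 -= -2·R0 → [0,1,3]
  R2 -= 1·R1 → [0,0,1]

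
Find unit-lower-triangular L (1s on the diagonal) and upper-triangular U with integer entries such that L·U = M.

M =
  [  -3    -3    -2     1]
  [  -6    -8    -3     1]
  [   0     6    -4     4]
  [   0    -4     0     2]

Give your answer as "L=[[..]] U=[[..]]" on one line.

  R1 -= 2·R0 → [0,-2,1,-1]
  R2 -= 0·R0 → [0,6,-4,4]
  R3 -= 0·R0 → [0,-4,0,2]
  R2 -= -3·R1 → [0,0,-1,1]
  R3 -= 2·R1 → [0,0,-2,4]
  R3 -= 2·R2 → [0,0,0,2]

L=[[1,0,0,0],[2,1,0,0],[0,-3,1,0],[0,2,2,1]] U=[[-3,-3,-2,1],[0,-2,1,-1],[0,0,-1,1],[0,0,0,2]]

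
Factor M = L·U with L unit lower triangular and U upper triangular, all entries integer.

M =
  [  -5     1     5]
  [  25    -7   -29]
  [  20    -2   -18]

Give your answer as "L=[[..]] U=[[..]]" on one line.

  r1 -= -5·r0 → [0,-2,-4]
  r2 -= -4·r0 → [0,2,2]
  r2 -= -1·r1 → [0,0,-2]

L=[[1,0,0],[-5,1,0],[-4,-1,1]] U=[[-5,1,5],[0,-2,-4],[0,0,-2]]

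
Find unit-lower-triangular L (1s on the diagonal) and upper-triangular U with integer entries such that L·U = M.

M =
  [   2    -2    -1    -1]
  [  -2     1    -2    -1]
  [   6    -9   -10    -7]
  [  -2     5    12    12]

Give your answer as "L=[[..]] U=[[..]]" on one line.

L=[[1,0,0,0],[-1,1,0,0],[3,3,1,0],[-1,-3,1,1]] U=[[2,-2,-1,-1],[0,-1,-3,-2],[0,0,2,2],[0,0,0,3]]

  r1 -= -1·r0 → [0,-1,-3,-2]
  r2 -= 3·r0 → [0,-3,-7,-4]
  r3 -= -1·r0 → [0,3,11,11]
  r2 -= 3·r1 → [0,0,2,2]
  r3 -= -3·r1 → [0,0,2,5]
  r3 -= 1·r2 → [0,0,0,3]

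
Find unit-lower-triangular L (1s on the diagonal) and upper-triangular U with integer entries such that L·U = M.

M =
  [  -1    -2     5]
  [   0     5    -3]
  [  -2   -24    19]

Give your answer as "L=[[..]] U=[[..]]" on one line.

L=[[1,0,0],[0,1,0],[2,-4,1]] U=[[-1,-2,5],[0,5,-3],[0,0,-3]]

  R1 -= 0·R0 → [0,5,-3]
  R2 -= 2·R0 → [0,-20,9]
  R2 -= -4·R1 → [0,0,-3]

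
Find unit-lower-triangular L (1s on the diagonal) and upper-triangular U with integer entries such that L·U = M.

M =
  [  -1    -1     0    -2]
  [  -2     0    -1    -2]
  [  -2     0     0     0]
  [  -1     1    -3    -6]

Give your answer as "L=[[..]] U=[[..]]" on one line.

  R1 -= 2·R0 → [0,2,-1,2]
  R2 -= 2·R0 → [0,2,0,4]
  R3 -= 1·R0 → [0,2,-3,-4]
  R2 -= 1·R1 → [0,0,1,2]
  R3 -= 1·R1 → [0,0,-2,-6]
  R3 -= -2·R2 → [0,0,0,-2]

L=[[1,0,0,0],[2,1,0,0],[2,1,1,0],[1,1,-2,1]] U=[[-1,-1,0,-2],[0,2,-1,2],[0,0,1,2],[0,0,0,-2]]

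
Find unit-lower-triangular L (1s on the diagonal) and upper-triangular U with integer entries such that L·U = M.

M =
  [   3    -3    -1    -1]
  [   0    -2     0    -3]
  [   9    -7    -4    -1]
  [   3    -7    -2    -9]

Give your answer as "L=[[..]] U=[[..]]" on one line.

  r1 -= 0·r0 → [0,-2,0,-3]
  r2 -= 3·r0 → [0,2,-1,2]
  r3 -= 1·r0 → [0,-4,-1,-8]
  r2 -= -1·r1 → [0,0,-1,-1]
  r3 -= 2·r1 → [0,0,-1,-2]
  r3 -= 1·r2 → [0,0,0,-1]

L=[[1,0,0,0],[0,1,0,0],[3,-1,1,0],[1,2,1,1]] U=[[3,-3,-1,-1],[0,-2,0,-3],[0,0,-1,-1],[0,0,0,-1]]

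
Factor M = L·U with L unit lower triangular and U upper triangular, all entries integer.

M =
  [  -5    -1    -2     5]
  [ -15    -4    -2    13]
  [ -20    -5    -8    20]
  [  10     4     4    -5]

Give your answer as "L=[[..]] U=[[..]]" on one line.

  r1 -= 3·r0 → [0,-1,4,-2]
  r2 -= 4·r0 → [0,-1,0,0]
  r3 -= -2·r0 → [0,2,0,5]
  r2 -= 1·r1 → [0,0,-4,2]
  r3 -= -2·r1 → [0,0,8,1]
  r3 -= -2·r2 → [0,0,0,5]

L=[[1,0,0,0],[3,1,0,0],[4,1,1,0],[-2,-2,-2,1]] U=[[-5,-1,-2,5],[0,-1,4,-2],[0,0,-4,2],[0,0,0,5]]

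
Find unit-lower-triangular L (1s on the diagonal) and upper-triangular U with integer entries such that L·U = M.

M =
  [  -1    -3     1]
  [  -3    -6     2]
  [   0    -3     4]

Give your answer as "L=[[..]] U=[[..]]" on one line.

L=[[1,0,0],[3,1,0],[0,-1,1]] U=[[-1,-3,1],[0,3,-1],[0,0,3]]

  row1 -= 3·row0 → [0,3,-1]
  row2 -= 0·row0 → [0,-3,4]
  row2 -= -1·row1 → [0,0,3]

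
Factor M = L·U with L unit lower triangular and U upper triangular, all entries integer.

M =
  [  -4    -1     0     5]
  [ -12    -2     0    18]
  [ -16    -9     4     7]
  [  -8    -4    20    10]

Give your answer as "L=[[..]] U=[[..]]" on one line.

L=[[1,0,0,0],[3,1,0,0],[4,-5,1,0],[2,-2,5,1]] U=[[-4,-1,0,5],[0,1,0,3],[0,0,4,2],[0,0,0,-4]]

  row1 -= 3·row0 → [0,1,0,3]
  row2 -= 4·row0 → [0,-5,4,-13]
  row3 -= 2·row0 → [0,-2,20,0]
  row2 -= -5·row1 → [0,0,4,2]
  row3 -= -2·row1 → [0,0,20,6]
  row3 -= 5·row2 → [0,0,0,-4]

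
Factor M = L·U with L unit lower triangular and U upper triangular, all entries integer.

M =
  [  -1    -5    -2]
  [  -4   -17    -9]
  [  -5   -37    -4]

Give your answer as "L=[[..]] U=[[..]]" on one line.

L=[[1,0,0],[4,1,0],[5,-4,1]] U=[[-1,-5,-2],[0,3,-1],[0,0,2]]

  row1 -= 4·row0 → [0,3,-1]
  row2 -= 5·row0 → [0,-12,6]
  row2 -= -4·row1 → [0,0,2]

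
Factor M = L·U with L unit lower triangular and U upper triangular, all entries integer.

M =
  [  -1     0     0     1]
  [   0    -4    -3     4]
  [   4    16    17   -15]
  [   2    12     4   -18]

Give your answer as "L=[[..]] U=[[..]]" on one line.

  R1 -= 0·R0 → [0,-4,-3,4]
  R2 -= -4·R0 → [0,16,17,-11]
  R3 -= -2·R0 → [0,12,4,-16]
  R2 -= -4·R1 → [0,0,5,5]
  R3 -= -3·R1 → [0,0,-5,-4]
  R3 -= -1·R2 → [0,0,0,1]

L=[[1,0,0,0],[0,1,0,0],[-4,-4,1,0],[-2,-3,-1,1]] U=[[-1,0,0,1],[0,-4,-3,4],[0,0,5,5],[0,0,0,1]]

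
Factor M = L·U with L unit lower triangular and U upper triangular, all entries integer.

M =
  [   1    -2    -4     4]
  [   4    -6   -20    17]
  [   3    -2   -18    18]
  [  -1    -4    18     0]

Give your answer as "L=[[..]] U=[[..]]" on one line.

L=[[1,0,0,0],[4,1,0,0],[3,2,1,0],[-1,-3,1,1]] U=[[1,-2,-4,4],[0,2,-4,1],[0,0,2,4],[0,0,0,3]]

  r1 -= 4·r0 → [0,2,-4,1]
  r2 -= 3·r0 → [0,4,-6,6]
  r3 -= -1·r0 → [0,-6,14,4]
  r2 -= 2·r1 → [0,0,2,4]
  r3 -= -3·r1 → [0,0,2,7]
  r3 -= 1·r2 → [0,0,0,3]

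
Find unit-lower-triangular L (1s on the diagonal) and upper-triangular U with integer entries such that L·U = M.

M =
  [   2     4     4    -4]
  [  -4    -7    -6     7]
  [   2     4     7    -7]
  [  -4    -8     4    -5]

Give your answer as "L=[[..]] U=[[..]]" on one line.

  row1 -= -2·row0 → [0,1,2,-1]
  row2 -= 1·row0 → [0,0,3,-3]
  row3 -= -2·row0 → [0,0,12,-13]
  row2 -= 0·row1 → [0,0,3,-3]
  row3 -= 0·row1 → [0,0,12,-13]
  row3 -= 4·row2 → [0,0,0,-1]

L=[[1,0,0,0],[-2,1,0,0],[1,0,1,0],[-2,0,4,1]] U=[[2,4,4,-4],[0,1,2,-1],[0,0,3,-3],[0,0,0,-1]]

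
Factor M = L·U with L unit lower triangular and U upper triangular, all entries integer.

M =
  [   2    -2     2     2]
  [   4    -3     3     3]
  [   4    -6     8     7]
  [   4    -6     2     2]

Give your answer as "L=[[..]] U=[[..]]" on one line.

  r1 -= 2·r0 → [0,1,-1,-1]
  r2 -= 2·r0 → [0,-2,4,3]
  r3 -= 2·r0 → [0,-2,-2,-2]
  r2 -= -2·r1 → [0,0,2,1]
  r3 -= -2·r1 → [0,0,-4,-4]
  r3 -= -2·r2 → [0,0,0,-2]

L=[[1,0,0,0],[2,1,0,0],[2,-2,1,0],[2,-2,-2,1]] U=[[2,-2,2,2],[0,1,-1,-1],[0,0,2,1],[0,0,0,-2]]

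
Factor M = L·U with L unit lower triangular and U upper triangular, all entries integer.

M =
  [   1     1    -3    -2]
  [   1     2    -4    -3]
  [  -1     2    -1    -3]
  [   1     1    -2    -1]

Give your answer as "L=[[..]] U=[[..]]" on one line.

L=[[1,0,0,0],[1,1,0,0],[-1,3,1,0],[1,0,-1,1]] U=[[1,1,-3,-2],[0,1,-1,-1],[0,0,-1,-2],[0,0,0,-1]]

  R1 -= 1·R0 → [0,1,-1,-1]
  R2 -= -1·R0 → [0,3,-4,-5]
  R3 -= 1·R0 → [0,0,1,1]
  R2 -= 3·R1 → [0,0,-1,-2]
  R3 -= 0·R1 → [0,0,1,1]
  R3 -= -1·R2 → [0,0,0,-1]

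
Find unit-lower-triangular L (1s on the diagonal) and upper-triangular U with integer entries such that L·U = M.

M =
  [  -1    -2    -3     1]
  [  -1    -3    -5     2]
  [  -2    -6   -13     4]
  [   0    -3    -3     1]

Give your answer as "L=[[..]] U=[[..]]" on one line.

L=[[1,0,0,0],[1,1,0,0],[2,2,1,0],[0,3,-1,1]] U=[[-1,-2,-3,1],[0,-1,-2,1],[0,0,-3,0],[0,0,0,-2]]

  R1 -= 1·R0 → [0,-1,-2,1]
  R2 -= 2·R0 → [0,-2,-7,2]
  R3 -= 0·R0 → [0,-3,-3,1]
  R2 -= 2·R1 → [0,0,-3,0]
  R3 -= 3·R1 → [0,0,3,-2]
  R3 -= -1·R2 → [0,0,0,-2]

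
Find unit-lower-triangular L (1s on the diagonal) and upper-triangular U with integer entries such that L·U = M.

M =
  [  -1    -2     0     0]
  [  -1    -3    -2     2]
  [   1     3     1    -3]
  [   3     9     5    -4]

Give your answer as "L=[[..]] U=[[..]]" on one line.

L=[[1,0,0,0],[1,1,0,0],[-1,-1,1,0],[-3,-3,1,1]] U=[[-1,-2,0,0],[0,-1,-2,2],[0,0,-1,-1],[0,0,0,3]]

  row1 -= 1·row0 → [0,-1,-2,2]
  row2 -= -1·row0 → [0,1,1,-3]
  row3 -= -3·row0 → [0,3,5,-4]
  row2 -= -1·row1 → [0,0,-1,-1]
  row3 -= -3·row1 → [0,0,-1,2]
  row3 -= 1·row2 → [0,0,0,3]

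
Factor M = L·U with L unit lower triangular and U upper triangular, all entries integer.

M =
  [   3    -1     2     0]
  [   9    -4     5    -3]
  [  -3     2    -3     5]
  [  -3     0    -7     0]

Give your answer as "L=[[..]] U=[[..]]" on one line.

  row1 -= 3·row0 → [0,-1,-1,-3]
  row2 -= -1·row0 → [0,1,-1,5]
  row3 -= -1·row0 → [0,-1,-5,0]
  row2 -= -1·row1 → [0,0,-2,2]
  row3 -= 1·row1 → [0,0,-4,3]
  row3 -= 2·row2 → [0,0,0,-1]

L=[[1,0,0,0],[3,1,0,0],[-1,-1,1,0],[-1,1,2,1]] U=[[3,-1,2,0],[0,-1,-1,-3],[0,0,-2,2],[0,0,0,-1]]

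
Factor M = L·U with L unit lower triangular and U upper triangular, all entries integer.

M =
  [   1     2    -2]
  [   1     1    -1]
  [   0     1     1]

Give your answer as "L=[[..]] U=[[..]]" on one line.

L=[[1,0,0],[1,1,0],[0,-1,1]] U=[[1,2,-2],[0,-1,1],[0,0,2]]

  row1 -= 1·row0 → [0,-1,1]
  row2 -= 0·row0 → [0,1,1]
  row2 -= -1·row1 → [0,0,2]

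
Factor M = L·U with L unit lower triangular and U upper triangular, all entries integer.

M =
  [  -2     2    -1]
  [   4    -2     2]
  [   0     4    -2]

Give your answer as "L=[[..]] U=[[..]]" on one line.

L=[[1,0,0],[-2,1,0],[0,2,1]] U=[[-2,2,-1],[0,2,0],[0,0,-2]]

  R1 -= -2·R0 → [0,2,0]
  R2 -= 0·R0 → [0,4,-2]
  R2 -= 2·R1 → [0,0,-2]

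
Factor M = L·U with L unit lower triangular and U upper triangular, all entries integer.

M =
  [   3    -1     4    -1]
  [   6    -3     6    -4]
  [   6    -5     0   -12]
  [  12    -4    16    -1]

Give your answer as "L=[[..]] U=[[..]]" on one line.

L=[[1,0,0,0],[2,1,0,0],[2,3,1,0],[4,0,0,1]] U=[[3,-1,4,-1],[0,-1,-2,-2],[0,0,-2,-4],[0,0,0,3]]

  r1 -= 2·r0 → [0,-1,-2,-2]
  r2 -= 2·r0 → [0,-3,-8,-10]
  r3 -= 4·r0 → [0,0,0,3]
  r2 -= 3·r1 → [0,0,-2,-4]
  r3 -= 0·r1 → [0,0,0,3]
  r3 -= 0·r2 → [0,0,0,3]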